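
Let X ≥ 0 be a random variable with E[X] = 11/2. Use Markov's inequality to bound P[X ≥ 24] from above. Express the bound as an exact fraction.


μ = E[X] = 11/2, a = 24.
Markov: P[X ≥ 24] ≤ μ/a = (11/2)/24 = 11/48.
Numerically: ≈ 0.22917.
(Since a = 24 > μ = 5.50000, the bound 11/48 is < 1 and informative.)

P[X ≥ 24] ≤ 11/48 ≈ 0.22917.


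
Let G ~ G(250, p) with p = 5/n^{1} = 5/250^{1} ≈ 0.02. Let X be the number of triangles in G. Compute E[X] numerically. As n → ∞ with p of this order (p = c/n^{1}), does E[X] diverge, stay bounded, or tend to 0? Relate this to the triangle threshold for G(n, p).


Number of potential triangles: C(250, 3) = 2573000.
Each occurs with probability p³ ≈ (0.02)³ ≈ 8.000000e-06.
By linearity: E[X] = C(250, 3)·p³ ≈ 2573000 · 8.000000e-06 ≈ 20.5840.
Here α = 1, so p = 5/n is exactly at the triangle threshold p ~ 1/n. Asymptotically E[X] → c³/6 = 5³/6 = 125/6 ≈ 20.8333, a bounded constant. In this regime the triangle count is asymptotically Poisson(c³/6).

E[X] ≈ 20.5840; in regime p = Θ(1/n^{1}) E[X] stays bounded (at the triangle threshold p ~ 1/n).


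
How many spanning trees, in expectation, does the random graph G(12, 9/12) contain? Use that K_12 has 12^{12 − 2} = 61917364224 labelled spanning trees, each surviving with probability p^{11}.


K_12 has 12^{12 − 2} = 61917364224 labelled spanning trees.
For each such spanning tree H, let X_H = 1 if all 11 edges of H are present in G. Then P[X_H = 1] = p^{11} = (3/4)^{11} = 177147/4194304.
By linearity of expectation: E[X] = Σ_H E[X_H] = 61917364224 · p^{11} = 61917364224 · 177147/4194304 = 10460353203/4.
Numerically: E[X] ≈ 2.6151e+09.

E[X] = 61917364224 · (3/4)^{11} = 10460353203/4 ≈ 2.6151e+09.


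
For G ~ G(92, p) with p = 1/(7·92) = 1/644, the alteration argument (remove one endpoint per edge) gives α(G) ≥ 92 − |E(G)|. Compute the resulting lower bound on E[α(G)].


E[|E(G)|] = C(92, 2)·p = 4186 · (1/644) = 13/2.
E[α(G)] ≥ n − E[|E(G)|] = 92 − 13/2 = 171/2.
Numerically: ≈ 85.500.
(This is only a lower bound; the true E[α(G)] may be larger.)

E[α(G)] ≥ 171/2 ≈ 85.500.


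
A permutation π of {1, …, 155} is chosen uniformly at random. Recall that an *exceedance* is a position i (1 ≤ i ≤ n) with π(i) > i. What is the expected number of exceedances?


Write X = Σ_{i=1}^{155} X_i, where X_i = 1_{π(i) > i}.
For each fixed i, π(i) is uniform over {1, …, 155} (marginal of a uniform permutation), so P[π(i) > i] = (n − i)/n. Summing: Σ_{i=1}^{155} (n − i)/n = (0 + 1 + … + 154)/155 = 155(155 − 1)/(2·155) = (155 − 1)/2.
Hence E[X] = Σ_{i=1}^{155} (155 − i)/155 = 77 ≈ 77.000.

E[X] = 77 = 77.000.


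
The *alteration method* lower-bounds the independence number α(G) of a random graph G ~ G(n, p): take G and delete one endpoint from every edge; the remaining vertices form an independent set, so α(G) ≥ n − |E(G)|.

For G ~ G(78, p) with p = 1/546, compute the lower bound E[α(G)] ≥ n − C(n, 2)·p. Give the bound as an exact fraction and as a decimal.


E[|E(G)|] = C(78, 2)·p = 3003 · (1/546) = 11/2.
E[α(G)] ≥ n − E[|E(G)|] = 78 − 11/2 = 145/2.
Numerically: ≈ 72.50000.
(This is only a lower bound; the true E[α(G)] may be larger.)

E[α(G)] ≥ 145/2 ≈ 72.50000.


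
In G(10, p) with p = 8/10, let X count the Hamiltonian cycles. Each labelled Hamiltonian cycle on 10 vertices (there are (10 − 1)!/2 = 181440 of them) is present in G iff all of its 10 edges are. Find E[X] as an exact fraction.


K_10 has (10 − 1)!/2 = 181440 labelled Hamiltonian cycles.
For each such Hamiltonian cycle H, let X_H = 1 if all 10 edges of H are present in G. Then P[X_H = 1] = p^{10} = (4/5)^{10} = 1048576/9765625.
By linearity: E[X] = Σ_H E[X_H] = 181440 · p^{10} = 181440 · 1048576/9765625 = 38050725888/1953125.
Numerically: E[X] ≈ 1.948e+04.

E[X] = 181440 · (4/5)^{10} = 38050725888/1953125 ≈ 1.948e+04.


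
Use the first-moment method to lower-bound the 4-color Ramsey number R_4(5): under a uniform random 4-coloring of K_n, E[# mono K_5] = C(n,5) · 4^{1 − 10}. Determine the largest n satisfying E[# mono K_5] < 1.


We need C(n, 5) · 4^{1 − 10} < 1, i.e. C(n, 5) < 4^{10 − 1} = 262144.
Check values of n near the boundary:
  n = 29: C(29, 5) = 118755; 118755 < 262144? YES
  n = 30: C(30, 5) = 142506; 142506 < 262144? YES
  n = 31: C(31, 5) = 169911; 169911 < 262144? YES
  n = 32: C(32, 5) = 201376; 201376 < 262144? YES
  n = 33: C(33, 5) = 237336; 237336 < 262144? YES
  n = 34: C(34, 5) = 278256; 278256 < 262144? NO
  n = 35: C(35, 5) = 324632; 324632 < 262144? NO
  n = 36: C(36, 5) = 376992; 376992 < 262144? NO
The largest n with C(n, 5) < 262144 is n = 33 (where E[X] = 29667/32768 ≈ 0.905). Hence R_4(5) > 33, i.e. R_4(5) ≥ 34.

Largest n = 33; hence R_4(5) > 33.


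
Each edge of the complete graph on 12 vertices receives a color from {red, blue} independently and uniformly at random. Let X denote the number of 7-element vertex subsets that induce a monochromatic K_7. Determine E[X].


Let X = Σ_S X_S over the C(12, 7) = 792 subsets S of size 7, where X_S = 1 if the K_7 on S is monochromatic.
For a fixed S, the K_7 on S has C(7, 2) = 21 edges. P[all 21 edges red] = (1/2)^21, and likewise for blue, so P[monochromatic] = 2·(1/2)^21 = 2^{1 − 21} = 1/1048576.
Summing: E[X] = C(12, 7) · 2^{1 − 21} = 792 · 1/1048576 = 99/131072.
Numerically: E[X] ≈ 0.00076.

E[X] = C(12,7)·2^(1−C(7,2)) = 99/131072 ≈ 0.00076.


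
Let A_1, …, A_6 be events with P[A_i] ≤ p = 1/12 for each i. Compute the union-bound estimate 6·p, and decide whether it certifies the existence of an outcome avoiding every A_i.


Union bound: P[∪_{i=1}^{6} A_i] ≤ Σ_i P[A_i] ≤ 6·p = 6·(1/12) = 1/2.
Numerically: 1/2 ≈ 0.500.
Is 1/2 < 1? YES.
Since P[∪ A_i] ≤ 1/2 < 1, the complement has P[∩ A_i^c] ≥ 1 − 1/2 = 1/2 > 0, so some outcome avoids every A_i.

6·p = 1/2 ≈ 0.500; existence CERTIFIED by the union bound.


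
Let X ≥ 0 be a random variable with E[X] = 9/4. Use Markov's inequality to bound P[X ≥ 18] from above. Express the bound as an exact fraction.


μ = E[X] = 9/4, a = 18.
Markov: P[X ≥ 18] ≤ μ/a = (9/4)/18 = 1/8.
Numerically: ≈ 0.125000.
(Since a = 18 > μ = 2.250000, the bound 1/8 is < 1 and informative.)

P[X ≥ 18] ≤ 1/8 ≈ 0.125000.


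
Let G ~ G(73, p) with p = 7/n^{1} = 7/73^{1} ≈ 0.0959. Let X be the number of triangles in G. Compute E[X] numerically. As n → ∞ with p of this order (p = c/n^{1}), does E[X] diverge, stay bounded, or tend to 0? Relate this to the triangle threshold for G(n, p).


Number of potential triangles: C(73, 3) = 62196.
Each occurs with probability p³ ≈ (0.0959)³ ≈ 8.81710e-04.
By linearity: E[X] = C(73, 3)·p³ ≈ 62196 · 8.81710e-04 ≈ 54.839.
Here α = 1, so p = 7/n is exactly at the triangle threshold p ~ 1/n. Asymptotically E[X] → c³/6 = 7³/6 = 343/6 ≈ 57.167, a bounded constant. In this regime the triangle count is asymptotically Poisson(c³/6).

E[X] ≈ 54.839; in regime p = Θ(1/n^{1}) E[X] stays bounded (at the triangle threshold p ~ 1/n).


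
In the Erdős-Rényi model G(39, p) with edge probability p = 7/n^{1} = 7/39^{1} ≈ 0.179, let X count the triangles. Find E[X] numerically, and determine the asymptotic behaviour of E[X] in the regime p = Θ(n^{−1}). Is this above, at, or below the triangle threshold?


Number of potential triangles: C(39, 3) = 9139.
Each occurs with probability p³ ≈ (0.179)³ ≈ 5.78230e-03.
By linearity: E[X] = C(39, 3)·p³ ≈ 9139 · 5.78230e-03 ≈ 52.844.
Here α = 1, so p = 7/n is exactly at the triangle threshold p ~ 1/n. Asymptotically E[X] → c³/6 = 7³/6 = 343/6 ≈ 57.167, a bounded constant. In this regime the triangle count is asymptotically Poisson(c³/6).

E[X] ≈ 52.844; in regime p = Θ(1/n^{1}) E[X] stays bounded (at the triangle threshold p ~ 1/n).


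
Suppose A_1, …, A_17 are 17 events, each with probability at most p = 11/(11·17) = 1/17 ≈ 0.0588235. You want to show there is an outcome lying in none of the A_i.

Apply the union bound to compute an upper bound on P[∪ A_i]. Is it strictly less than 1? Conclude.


Union bound: P[∪_{i=1}^{17} A_i] ≤ Σ_i P[A_i] ≤ 17·p = 17·(1/17) = 1.
Numerically: 1 ≈ 1.0000000.
Is 1 < 1? NO.
Since the bound 1 is ≥ 1, the union bound is uninformative here; it does NOT by itself certify existence.

17·p = 1 ≈ 1.0000000; existence NOT certified by the union bound.


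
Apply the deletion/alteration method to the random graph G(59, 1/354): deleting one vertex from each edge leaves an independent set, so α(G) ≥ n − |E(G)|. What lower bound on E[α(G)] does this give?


E[|E(G)|] = C(59, 2)·p = 1711 · (1/354) = 29/6.
E[α(G)] ≥ n − E[|E(G)|] = 59 − 29/6 = 325/6.
Numerically: ≈ 54.16667.
(This is only a lower bound; the true E[α(G)] may be larger.)

E[α(G)] ≥ 325/6 ≈ 54.16667.


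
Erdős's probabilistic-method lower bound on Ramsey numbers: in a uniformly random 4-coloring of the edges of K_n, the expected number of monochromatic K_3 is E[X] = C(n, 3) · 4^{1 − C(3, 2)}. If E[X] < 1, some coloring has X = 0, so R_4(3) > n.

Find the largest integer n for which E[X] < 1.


We need C(n, 3) · 4^{1 − 3} < 1, i.e. C(n, 3) < 4^{3 − 1} = 16.
Check values of n near the boundary:
  n = 3: C(3, 3) = 1; 1 < 16? YES
  n = 4: C(4, 3) = 4; 4 < 16? YES
  n = 5: C(5, 3) = 10; 10 < 16? YES
  n = 6: C(6, 3) = 20; 20 < 16? NO
  n = 7: C(7, 3) = 35; 35 < 16? NO
The largest n with C(n, 3) < 16 is n = 5 (where E[X] = 5/8 ≈ 0.6250). Hence R_4(3) > 5, i.e. R_4(3) ≥ 6.

Largest n = 5; hence R_4(3) > 5.


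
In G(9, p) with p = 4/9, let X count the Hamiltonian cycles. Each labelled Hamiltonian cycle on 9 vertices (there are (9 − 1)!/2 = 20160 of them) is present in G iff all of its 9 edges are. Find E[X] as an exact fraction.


K_9 has (9 − 1)!/2 = 20160 labelled Hamiltonian cycles.
For each such Hamiltonian cycle H, let X_H = 1 if all 9 edges of H are present in G. Then P[X_H = 1] = p^{9} = (4/9)^{9} = 262144/387420489.
By linearity of expectation: E[X] = Σ_H E[X_H] = 20160 · p^{9} = 20160 · 262144/387420489 = 587202560/43046721.
Numerically: E[X] ≈ 13.6411.

E[X] = 20160 · (4/9)^{9} = 587202560/43046721 ≈ 13.6411.


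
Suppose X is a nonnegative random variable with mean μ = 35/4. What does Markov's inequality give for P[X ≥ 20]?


μ = E[X] = 35/4, a = 20.
Markov: P[X ≥ 20] ≤ μ/a = (35/4)/20 = 7/16.
Numerically: ≈ 0.437500.
(Since a = 20 > μ = 8.750000, the bound 7/16 is < 1 and informative.)

P[X ≥ 20] ≤ 7/16 ≈ 0.437500.


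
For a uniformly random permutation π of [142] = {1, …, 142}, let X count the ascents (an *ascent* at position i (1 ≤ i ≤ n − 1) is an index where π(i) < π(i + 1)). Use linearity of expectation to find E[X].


Write X = Σ X_I over i = 1, …, 141, with X_I the indicator of one ascent.
There are 141 indicators.
For each fixed i, the pair (π(i), π(i+1)) is a uniformly random ordered pair of distinct values from {1, …, 142}; by symmetry P[π(i) < π(i+1)] = 1/2.
By linearity: E[X] = 141 · (1/2) = (142 − 1) · (1/2) = 141/2 ≈ 70.500.

E[X] = 141/2 = 70.500.


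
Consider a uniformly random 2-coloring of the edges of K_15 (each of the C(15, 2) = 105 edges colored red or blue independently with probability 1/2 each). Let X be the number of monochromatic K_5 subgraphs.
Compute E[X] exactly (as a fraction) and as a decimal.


Let X = Σ_S X_S over the C(15, 5) = 3003 subsets S of size 5, where X_S = 1 if the K_5 on S is monochromatic.
For a fixed S, the K_5 on S has C(5, 2) = 10 edges. P[all 10 edges red] = (1/2)^10, and likewise for blue, so P[monochromatic] = 2·(1/2)^10 = 2^{1 − 10} = 1/512.
By linearity: E[X] = C(15, 5) · 2^{1 − 10} = 3003 · 1/512 = 3003/512.
Numerically: E[X] ≈ 5.86523.

E[X] = C(15,5)·2^(1−C(5,2)) = 3003/512 ≈ 5.86523.


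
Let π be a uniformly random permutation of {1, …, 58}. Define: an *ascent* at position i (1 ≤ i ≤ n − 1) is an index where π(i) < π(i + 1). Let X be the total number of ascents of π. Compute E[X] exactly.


Write X = Σ X_I over i = 1, …, 57, with X_I the indicator of one ascent.
There are 57 indicators.
For each fixed i, the pair (π(i), π(i+1)) is a uniformly random ordered pair of distinct values from {1, …, 58}; by symmetry P[π(i) < π(i+1)] = 1/2.
By linearity: E[X] = 57 · (1/2) = (58 − 1) · (1/2) = 57/2 ≈ 28.500000.

E[X] = 57/2 = 28.500000.


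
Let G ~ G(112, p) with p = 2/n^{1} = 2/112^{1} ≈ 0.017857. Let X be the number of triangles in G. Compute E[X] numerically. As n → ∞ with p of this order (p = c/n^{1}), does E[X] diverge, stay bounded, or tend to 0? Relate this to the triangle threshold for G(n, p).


Number of potential triangles: C(112, 3) = 227920.
Each occurs with probability p³ ≈ (0.017857)³ ≈ 5.6942420e-06.
By linearity: E[X] = C(112, 3)·p³ ≈ 227920 · 5.6942420e-06 ≈ 1.29783.
Here α = 1, so p = 2/n is exactly at the triangle threshold p ~ 1/n. Asymptotically E[X] → c³/6 = 2³/6 = 4/3 ≈ 1.33333, a bounded constant. In this regime the triangle count is asymptotically Poisson(c³/6).

E[X] ≈ 1.29783; in regime p = Θ(1/n^{1}) E[X] stays bounded (at the triangle threshold p ~ 1/n).


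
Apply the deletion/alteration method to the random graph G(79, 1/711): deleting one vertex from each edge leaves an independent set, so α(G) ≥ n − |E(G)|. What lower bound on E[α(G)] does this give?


E[|E(G)|] = C(79, 2)·p = 3081 · (1/711) = 13/3.
E[α(G)] ≥ n − E[|E(G)|] = 79 − 13/3 = 224/3.
Numerically: ≈ 74.6667.
(This is only a lower bound; the true E[α(G)] may be larger.)

E[α(G)] ≥ 224/3 ≈ 74.6667.


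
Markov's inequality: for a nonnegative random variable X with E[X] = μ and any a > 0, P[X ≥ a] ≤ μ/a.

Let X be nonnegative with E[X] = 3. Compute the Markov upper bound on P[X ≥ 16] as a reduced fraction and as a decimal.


μ = E[X] = 3, a = 16.
Markov: P[X ≥ 16] ≤ μ/a = (3)/16 = 3/16.
Numerically: ≈ 0.18750.
(Since a = 16 > μ = 3.00000, the bound 3/16 is < 1 and informative.)

P[X ≥ 16] ≤ 3/16 ≈ 0.18750.


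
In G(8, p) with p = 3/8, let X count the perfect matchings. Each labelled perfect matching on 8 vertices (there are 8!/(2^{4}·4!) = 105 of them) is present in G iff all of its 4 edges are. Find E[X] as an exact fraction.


K_8 has 8!/(2^{4}·4!) = 105 labelled perfect matchings.
For each such perfect matching H, let X_H = 1 if all 4 edges of H are present in G. Then P[X_H = 1] = p^{4} = (3/8)^{4} = 81/4096.
Summing the indicators: E[X] = Σ_H E[X_H] = 105 · p^{4} = 105 · 81/4096 = 8505/4096.
Numerically: E[X] ≈ 2.0764.

E[X] = 105 · (3/8)^{4} = 8505/4096 ≈ 2.0764.


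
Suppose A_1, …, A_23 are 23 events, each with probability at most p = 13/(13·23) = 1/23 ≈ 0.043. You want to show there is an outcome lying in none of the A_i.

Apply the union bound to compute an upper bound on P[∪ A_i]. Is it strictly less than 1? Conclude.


Union bound: P[∪_{i=1}^{23} A_i] ≤ Σ_i P[A_i] ≤ 23·p = 23·(1/23) = 1.
Numerically: 1 ≈ 1.000.
Is 1 < 1? NO.
Since the bound 1 is ≥ 1, the union bound is uninformative here; it does NOT by itself certify existence.

23·p = 1 ≈ 1.000; existence NOT certified by the union bound.


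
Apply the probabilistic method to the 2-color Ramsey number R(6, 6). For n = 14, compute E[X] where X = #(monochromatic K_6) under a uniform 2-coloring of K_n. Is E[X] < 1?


E[X] = C(14, 6) · 2^{1 − 15} = 3003 · 2^{−14} = 3003/16384.
As a reduced fraction: E[X] = 3003/16384 ≈ 0.1832886.
Is E[X] < 1? YES.
Since E[X] < 1, there exists a 2-coloring of K_{14} with no monochromatic K_6; hence R(6, 6) > 14.

E[X] = 3003/16384 ≈ 0.1832886; E[X] < 1, so R(6, 6) > 14.


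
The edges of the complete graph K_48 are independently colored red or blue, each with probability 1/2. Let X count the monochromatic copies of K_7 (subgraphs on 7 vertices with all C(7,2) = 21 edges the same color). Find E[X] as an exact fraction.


Let X = Σ_S X_S over the C(48, 7) = 73629072 subsets S of size 7, where X_S = 1 if the K_7 on S is monochromatic.
For a fixed S, the K_7 on S has C(7, 2) = 21 edges. P[all 21 edges red] = (1/2)^21, and likewise for blue, so P[monochromatic] = 2·(1/2)^21 = 2^{1 − 21} = 1/1048576.
By linearity of expectation: E[X] = C(48, 7) · 2^{1 − 21} = 73629072 · 1/1048576 = 4601817/65536.
Numerically: E[X] ≈ 70.218.

E[X] = C(48,7)·2^(1−C(7,2)) = 4601817/65536 ≈ 70.218.


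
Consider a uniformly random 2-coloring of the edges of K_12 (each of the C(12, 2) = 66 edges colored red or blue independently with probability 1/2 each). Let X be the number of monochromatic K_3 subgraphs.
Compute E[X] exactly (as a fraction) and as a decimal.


Let X = Σ_S X_S over the C(12, 3) = 220 subsets S of size 3, where X_S = 1 if the K_3 on S is monochromatic.
For a fixed S, the K_3 on S has C(3, 2) = 3 edges. P[all 3 edges red] = (1/2)^3, and likewise for blue, so P[monochromatic] = 2·(1/2)^3 = 2^{1 − 3} = 1/4.
Summing: E[X] = C(12, 3) · 2^{1 − 3} = 220 · 1/4 = 55.
Numerically: E[X] ≈ 55.00000.

E[X] = C(12,3)·2^(1−C(3,2)) = 55 ≈ 55.00000.


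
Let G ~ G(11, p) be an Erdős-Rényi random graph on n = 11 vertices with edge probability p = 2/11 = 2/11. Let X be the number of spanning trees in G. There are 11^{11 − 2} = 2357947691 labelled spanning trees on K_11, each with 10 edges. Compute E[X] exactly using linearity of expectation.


K_11 has 11^{11 − 2} = 2357947691 labelled spanning trees.
For each such spanning tree H, let X_H = 1 if all 10 edges of H are present in G. Then P[X_H = 1] = p^{10} = (2/11)^{10} = 1024/25937424601.
Summing the indicators: E[X] = Σ_H E[X_H] = 2357947691 · p^{10} = 2357947691 · 1024/25937424601 = 1024/11.
Numerically: E[X] ≈ 93.09.

E[X] = 2357947691 · (2/11)^{10} = 1024/11 ≈ 93.09.


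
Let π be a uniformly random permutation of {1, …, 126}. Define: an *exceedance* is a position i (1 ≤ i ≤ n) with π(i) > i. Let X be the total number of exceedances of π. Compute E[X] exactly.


Write X = Σ_{i=1}^{126} X_i, where X_i = 1_{π(i) > i}.
For each fixed i, π(i) is uniform over {1, …, 126} (marginal of a uniform permutation), so P[π(i) > i] = (n − i)/n. Summing: Σ_{i=1}^{126} (n − i)/n = (0 + 1 + … + 125)/126 = 126(126 − 1)/(2·126) = (126 − 1)/2.
Hence E[X] = Σ_{i=1}^{126} (126 − i)/126 = 125/2 ≈ 62.50000.

E[X] = 125/2 = 62.50000.


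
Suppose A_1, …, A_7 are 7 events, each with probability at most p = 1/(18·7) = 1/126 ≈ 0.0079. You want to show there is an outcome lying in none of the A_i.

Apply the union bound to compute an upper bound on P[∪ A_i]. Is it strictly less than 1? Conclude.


Union bound: P[∪_{i=1}^{7} A_i] ≤ Σ_i P[A_i] ≤ 7·p = 7·(1/126) = 1/18.
Numerically: 1/18 ≈ 0.0556.
Is 1/18 < 1? YES.
Since P[∪ A_i] ≤ 1/18 < 1, the complement has P[∩ A_i^c] ≥ 1 − 1/18 = 17/18 > 0, so some outcome avoids every A_i.

7·p = 1/18 ≈ 0.0556; existence CERTIFIED by the union bound.


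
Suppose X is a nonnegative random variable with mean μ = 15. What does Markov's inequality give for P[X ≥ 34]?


μ = E[X] = 15, a = 34.
Markov: P[X ≥ 34] ≤ μ/a = (15)/34 = 15/34.
Numerically: ≈ 0.441.
(Since a = 34 > μ = 15.000, the bound 15/34 is < 1 and informative.)

P[X ≥ 34] ≤ 15/34 ≈ 0.441.


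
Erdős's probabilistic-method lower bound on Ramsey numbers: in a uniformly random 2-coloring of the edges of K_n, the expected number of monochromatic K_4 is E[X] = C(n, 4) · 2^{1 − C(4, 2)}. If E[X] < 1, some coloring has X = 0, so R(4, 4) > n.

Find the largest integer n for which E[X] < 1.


We need C(n, 4) · 2^{1 − 6} < 1, i.e. C(n, 4) < 2^{6 − 1} = 32.
Check values of n near the boundary:
  n = 4: C(4, 4) = 1; 1 < 32? YES
  n = 5: C(5, 4) = 5; 5 < 32? YES
  n = 6: C(6, 4) = 15; 15 < 32? YES
  n = 7: C(7, 4) = 35; 35 < 32? NO
  n = 8: C(8, 4) = 70; 70 < 32? NO
  n = 9: C(9, 4) = 126; 126 < 32? NO
The largest n with C(n, 4) < 32 is n = 6 (where E[X] = 15/32 ≈ 0.468750). Hence R(4, 4) > 6, i.e. R(4, 4) ≥ 7.

Largest n = 6; hence R(4, 4) > 6.


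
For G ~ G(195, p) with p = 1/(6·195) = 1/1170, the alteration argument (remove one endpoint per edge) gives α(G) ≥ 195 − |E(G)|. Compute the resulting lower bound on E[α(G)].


E[|E(G)|] = C(195, 2)·p = 18915 · (1/1170) = 97/6.
E[α(G)] ≥ n − E[|E(G)|] = 195 − 97/6 = 1073/6.
Numerically: ≈ 178.8333.
(This is only a lower bound; the true E[α(G)] may be larger.)

E[α(G)] ≥ 1073/6 ≈ 178.8333.


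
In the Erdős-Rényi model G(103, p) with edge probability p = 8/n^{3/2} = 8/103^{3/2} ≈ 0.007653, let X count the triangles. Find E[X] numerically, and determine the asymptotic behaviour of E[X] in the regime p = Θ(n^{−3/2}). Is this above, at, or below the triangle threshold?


Number of potential triangles: C(103, 3) = 176851.
Each occurs with probability p³ ≈ (0.007653)³ ≈ 4.482316e-07.
By linearity: E[X] = C(103, 3)·p³ ≈ 176851 · 4.482316e-07 ≈ 0.0793.
Since α = 3/2 > 1, p = c/n^{3/2} = o(1/n) is below the triangle threshold p ~ 1/n. Asymptotically E[X] ~ (c³/6)·n^{3(1−α)} = (8³/6)·n^{-1.5} → 0, so by Markov's inequality G has no triangles w.h.p.

E[X] ≈ 0.0793; in regime p = Θ(1/n^{3/2}) E[X] tends to 0 (below the triangle threshold p ~ 1/n).


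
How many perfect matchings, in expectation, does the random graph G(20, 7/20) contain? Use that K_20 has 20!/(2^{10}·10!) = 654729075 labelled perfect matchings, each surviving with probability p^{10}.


K_20 has 20!/(2^{10}·10!) = 654729075 labelled perfect matchings.
For each such perfect matching H, let X_H = 1 if all 10 edges of H are present in G. Then P[X_H = 1] = p^{10} = (7/20)^{10} = 282475249/10240000000000.
By linearity of expectation: E[X] = Σ_H E[X_H] = 654729075 · p^{10} = 654729075 · 282475249/10240000000000 = 7397790339526587/409600000000.
Numerically: E[X] ≈ 1.81e+04.

E[X] = 654729075 · (7/20)^{10} = 7397790339526587/409600000000 ≈ 1.81e+04.


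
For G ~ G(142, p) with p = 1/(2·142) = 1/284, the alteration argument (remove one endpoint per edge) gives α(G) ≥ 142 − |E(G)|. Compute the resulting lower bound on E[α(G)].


E[|E(G)|] = C(142, 2)·p = 10011 · (1/284) = 141/4.
E[α(G)] ≥ n − E[|E(G)|] = 142 − 141/4 = 427/4.
Numerically: ≈ 106.7500.
(This is only a lower bound; the true E[α(G)] may be larger.)

E[α(G)] ≥ 427/4 ≈ 106.7500.


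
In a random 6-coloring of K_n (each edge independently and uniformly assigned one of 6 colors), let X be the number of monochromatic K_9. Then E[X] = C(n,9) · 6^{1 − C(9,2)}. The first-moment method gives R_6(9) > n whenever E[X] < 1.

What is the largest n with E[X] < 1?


We need C(n, 9) · 6^{1 − 36} < 1, i.e. C(n, 9) < 6^{36 − 1} = 1719070799748422591028658176.
Check values of n near the boundary:
  n = 4404: C(4404, 9) = 1703375445537161676647015880; 1703375445537161676647015880 < 1719070799748422591028658176? YES
  n = 4405: C(4405, 9) = 1706862792900636302463627150; 1706862792900636302463627150 < 1719070799748422591028658176? YES
  n = 4406: C(4406, 9) = 1710356485221788389505285700; 1710356485221788389505285700 < 1719070799748422591028658176? YES
  n = 4407: C(4407, 9) = 1713856532599459170657070050; 1713856532599459170657070050 < 1719070799748422591028658176? YES
  n = 4408: C(4408, 9) = 1717362945146264156457459600; 1717362945146264156457459600 < 1719070799748422591028658176? YES
  n = 4409: C(4409, 9) = 1720875732988608787686577131; 1720875732988608787686577131 < 1719070799748422591028658176? NO
  n = 4410: C(4410, 9) = 1724394906266704102180823710; 1724394906266704102180823710 < 1719070799748422591028658176? NO
  n = 4411: C(4411, 9) = 1727920475134582415883601405; 1727920475134582415883601405 < 1719070799748422591028658176? NO
The largest n with C(n, 9) < 1719070799748422591028658176 is n = 4408 (where E[X] = 35778394690547169926197075/35813974994758803979763712 ≈ 0.9990065). Hence R_6(9) > 4408, i.e. R_6(9) ≥ 4409.

Largest n = 4408; hence R_6(9) > 4408.


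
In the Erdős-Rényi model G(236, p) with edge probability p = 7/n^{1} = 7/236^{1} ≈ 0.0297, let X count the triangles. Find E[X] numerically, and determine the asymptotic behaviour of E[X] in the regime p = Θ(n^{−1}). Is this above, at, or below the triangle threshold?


Number of potential triangles: C(236, 3) = 2162940.
Each occurs with probability p³ ≈ (0.0297)³ ≈ 2.60950e-05.
By linearity: E[X] = C(236, 3)·p³ ≈ 2162940 · 2.60950e-05 ≈ 56.442.
Here α = 1, so p = 7/n is exactly at the triangle threshold p ~ 1/n. Asymptotically E[X] → c³/6 = 7³/6 = 343/6 ≈ 57.167, a bounded constant. In this regime the triangle count is asymptotically Poisson(c³/6).

E[X] ≈ 56.442; in regime p = Θ(1/n^{1}) E[X] stays bounded (at the triangle threshold p ~ 1/n).


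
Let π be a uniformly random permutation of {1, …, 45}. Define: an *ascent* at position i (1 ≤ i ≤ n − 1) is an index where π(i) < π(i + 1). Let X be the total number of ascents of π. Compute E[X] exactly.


Write X = Σ X_I over i = 1, …, 44, with X_I the indicator of one ascent.
There are 44 indicators.
For each fixed i, the pair (π(i), π(i+1)) is a uniformly random ordered pair of distinct values from {1, …, 45}; by symmetry P[π(i) < π(i+1)] = 1/2.
By linearity: E[X] = 44 · (1/2) = (45 − 1) · (1/2) = 22 ≈ 22.00000.

E[X] = 22 = 22.00000.


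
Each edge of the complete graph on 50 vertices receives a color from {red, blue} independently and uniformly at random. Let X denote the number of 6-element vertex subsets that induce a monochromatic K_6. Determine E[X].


Let X = Σ_S X_S over the C(50, 6) = 15890700 subsets S of size 6, where X_S = 1 if the K_6 on S is monochromatic.
For a fixed S, the K_6 on S has C(6, 2) = 15 edges. P[all 15 edges red] = (1/2)^15, and likewise for blue, so P[monochromatic] = 2·(1/2)^15 = 2^{1 − 15} = 1/16384.
By linearity of expectation: E[X] = C(50, 6) · 2^{1 − 15} = 15890700 · 1/16384 = 3972675/4096.
Numerically: E[X] ≈ 969.8914.

E[X] = C(50,6)·2^(1−C(6,2)) = 3972675/4096 ≈ 969.8914.


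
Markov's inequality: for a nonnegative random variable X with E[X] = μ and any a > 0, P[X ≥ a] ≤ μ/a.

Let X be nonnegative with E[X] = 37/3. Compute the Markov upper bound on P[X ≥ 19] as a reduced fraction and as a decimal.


μ = E[X] = 37/3, a = 19.
Markov: P[X ≥ 19] ≤ μ/a = (37/3)/19 = 37/57.
Numerically: ≈ 0.6491.
(Since a = 19 > μ = 12.3333, the bound 37/57 is < 1 and informative.)

P[X ≥ 19] ≤ 37/57 ≈ 0.6491.


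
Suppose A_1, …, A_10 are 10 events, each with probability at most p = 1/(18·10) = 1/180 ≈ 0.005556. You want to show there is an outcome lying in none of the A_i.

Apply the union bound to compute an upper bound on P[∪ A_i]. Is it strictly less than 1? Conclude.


Union bound: P[∪_{i=1}^{10} A_i] ≤ Σ_i P[A_i] ≤ 10·p = 10·(1/180) = 1/18.
Numerically: 1/18 ≈ 0.055556.
Is 1/18 < 1? YES.
Since P[∪ A_i] ≤ 1/18 < 1, the complement has P[∩ A_i^c] ≥ 1 − 1/18 = 17/18 > 0, so some outcome avoids every A_i.

10·p = 1/18 ≈ 0.055556; existence CERTIFIED by the union bound.


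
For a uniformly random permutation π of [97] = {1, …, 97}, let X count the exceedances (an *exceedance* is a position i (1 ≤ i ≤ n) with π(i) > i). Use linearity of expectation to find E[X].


Write X = Σ_{i=1}^{97} X_i, where X_i = 1_{π(i) > i}.
For each fixed i, π(i) is uniform over {1, …, 97} (marginal of a uniform permutation), so P[π(i) > i] = (n − i)/n. Summing: Σ_{i=1}^{97} (n − i)/n = (0 + 1 + … + 96)/97 = 97(97 − 1)/(2·97) = (97 − 1)/2.
Hence E[X] = Σ_{i=1}^{97} (97 − i)/97 = 48 ≈ 48.000000.

E[X] = 48 = 48.000000.


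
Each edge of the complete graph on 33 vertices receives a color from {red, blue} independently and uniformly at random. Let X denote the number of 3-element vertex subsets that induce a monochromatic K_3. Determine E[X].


Let X = Σ_S X_S over the C(33, 3) = 5456 subsets S of size 3, where X_S = 1 if the K_3 on S is monochromatic.
For a fixed S, the K_3 on S has C(3, 2) = 3 edges. P[all 3 edges red] = (1/2)^3, and likewise for blue, so P[monochromatic] = 2·(1/2)^3 = 2^{1 − 3} = 1/4.
Summing: E[X] = C(33, 3) · 2^{1 − 3} = 5456 · 1/4 = 1364.
Numerically: E[X] ≈ 1364.000.

E[X] = C(33,3)·2^(1−C(3,2)) = 1364 ≈ 1364.000.


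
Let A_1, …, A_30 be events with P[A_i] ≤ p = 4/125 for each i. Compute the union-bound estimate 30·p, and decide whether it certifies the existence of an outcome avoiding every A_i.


Union bound: P[∪_{i=1}^{30} A_i] ≤ Σ_i P[A_i] ≤ 30·p = 30·(4/125) = 24/25.
Numerically: 24/25 ≈ 0.9600000.
Is 24/25 < 1? YES.
Since P[∪ A_i] ≤ 24/25 < 1, the complement has P[∩ A_i^c] ≥ 1 − 24/25 = 1/25 > 0, so some outcome avoids every A_i.

30·p = 24/25 ≈ 0.9600000; existence CERTIFIED by the union bound.


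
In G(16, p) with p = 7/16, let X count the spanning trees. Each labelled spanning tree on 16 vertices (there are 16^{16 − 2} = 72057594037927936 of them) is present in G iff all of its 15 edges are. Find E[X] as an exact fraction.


K_16 has 16^{16 − 2} = 72057594037927936 labelled spanning trees.
For each such spanning tree H, let X_H = 1 if all 15 edges of H are present in G. Then P[X_H = 1] = p^{15} = (7/16)^{15} = 4747561509943/1152921504606846976.
Summing the indicators: E[X] = Σ_H E[X_H] = 72057594037927936 · p^{15} = 72057594037927936 · 4747561509943/1152921504606846976 = 4747561509943/16.
Numerically: E[X] ≈ 2.967e+11.

E[X] = 72057594037927936 · (7/16)^{15} = 4747561509943/16 ≈ 2.967e+11.


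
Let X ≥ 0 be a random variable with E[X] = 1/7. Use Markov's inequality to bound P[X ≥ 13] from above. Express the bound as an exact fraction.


μ = E[X] = 1/7, a = 13.
Markov: P[X ≥ 13] ≤ μ/a = (1/7)/13 = 1/91.
Numerically: ≈ 0.010989.
(Since a = 13 > μ = 0.142857, the bound 1/91 is < 1 and informative.)

P[X ≥ 13] ≤ 1/91 ≈ 0.010989.


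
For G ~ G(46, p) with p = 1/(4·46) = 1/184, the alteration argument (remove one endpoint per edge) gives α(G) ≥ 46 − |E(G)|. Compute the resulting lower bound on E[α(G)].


E[|E(G)|] = C(46, 2)·p = 1035 · (1/184) = 45/8.
E[α(G)] ≥ n − E[|E(G)|] = 46 − 45/8 = 323/8.
Numerically: ≈ 40.3750.
(This is only a lower bound; the true E[α(G)] may be larger.)

E[α(G)] ≥ 323/8 ≈ 40.3750.


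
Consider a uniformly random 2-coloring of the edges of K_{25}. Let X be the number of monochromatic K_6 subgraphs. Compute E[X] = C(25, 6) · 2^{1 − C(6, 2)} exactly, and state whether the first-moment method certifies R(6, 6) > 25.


E[X] = C(25, 6) · 2^{1 − 15} = 177100 · 2^{−14} = 177100/16384.
As a reduced fraction: E[X] = 44275/4096 ≈ 10.8093262.
Is E[X] < 1? NO.
Since E[X] ≥ 1, the first-moment bound is inconclusive at n = 25; it does NOT by itself certify R(6, 6) > 25.

E[X] = 44275/4096 ≈ 10.8093262; E[X] ≥ 1; first-moment method inconclusive here.


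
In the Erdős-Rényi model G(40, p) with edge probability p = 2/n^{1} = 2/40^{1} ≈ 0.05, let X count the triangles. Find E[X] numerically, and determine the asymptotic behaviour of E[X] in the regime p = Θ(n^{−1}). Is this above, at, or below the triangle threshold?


Number of potential triangles: C(40, 3) = 9880.
Each occurs with probability p³ ≈ (0.05)³ ≈ 1.25000e-04.
By linearity: E[X] = C(40, 3)·p³ ≈ 9880 · 1.25000e-04 ≈ 1.235.
Here α = 1, so p = 2/n is exactly at the triangle threshold p ~ 1/n. Asymptotically E[X] → c³/6 = 2³/6 = 4/3 ≈ 1.333, a bounded constant. In this regime the triangle count is asymptotically Poisson(c³/6).

E[X] ≈ 1.235; in regime p = Θ(1/n^{1}) E[X] stays bounded (at the triangle threshold p ~ 1/n).


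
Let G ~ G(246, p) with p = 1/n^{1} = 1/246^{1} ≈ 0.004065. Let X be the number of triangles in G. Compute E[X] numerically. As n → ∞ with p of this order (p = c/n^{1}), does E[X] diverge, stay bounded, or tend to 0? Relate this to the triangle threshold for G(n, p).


Number of potential triangles: C(246, 3) = 2450980.
Each occurs with probability p³ ≈ (0.004065)³ ≈ 6.7172990e-08.
By linearity: E[X] = C(246, 3)·p³ ≈ 2450980 · 6.7172990e-08 ≈ 0.16464.
Here α = 1, so p = 1/n is exactly at the triangle threshold p ~ 1/n. Asymptotically E[X] → c³/6 = 1³/6 = 1/6 ≈ 0.16667, a bounded constant. In this regime the triangle count is asymptotically Poisson(c³/6).

E[X] ≈ 0.16464; in regime p = Θ(1/n^{1}) E[X] stays bounded (at the triangle threshold p ~ 1/n).


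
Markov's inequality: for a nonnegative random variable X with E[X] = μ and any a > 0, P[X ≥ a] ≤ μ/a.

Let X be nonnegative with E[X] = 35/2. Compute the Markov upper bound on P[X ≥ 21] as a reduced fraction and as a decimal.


μ = E[X] = 35/2, a = 21.
Markov: P[X ≥ 21] ≤ μ/a = (35/2)/21 = 5/6.
Numerically: ≈ 0.8333.
(Since a = 21 > μ = 17.5000, the bound 5/6 is < 1 and informative.)

P[X ≥ 21] ≤ 5/6 ≈ 0.8333.


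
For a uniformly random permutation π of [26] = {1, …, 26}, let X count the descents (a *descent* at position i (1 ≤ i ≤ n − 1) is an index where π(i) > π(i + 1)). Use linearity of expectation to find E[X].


Write X = Σ X_I over i = 1, …, 25, with X_I the indicator of one descent.
There are 25 indicators.
For each fixed i, the pair (π(i), π(i+1)) is a uniformly random ordered pair of distinct values from {1, …, 26}; by symmetry P[π(i) > π(i+1)] = 1/2.
By linearity: E[X] = 25 · (1/2) = (26 − 1) · (1/2) = 25/2 ≈ 12.500.

E[X] = 25/2 = 12.500.


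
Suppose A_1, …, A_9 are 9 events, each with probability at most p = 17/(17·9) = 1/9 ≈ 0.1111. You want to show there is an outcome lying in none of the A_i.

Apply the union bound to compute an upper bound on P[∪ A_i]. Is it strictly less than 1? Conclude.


Union bound: P[∪_{i=1}^{9} A_i] ≤ Σ_i P[A_i] ≤ 9·p = 9·(1/9) = 1.
Numerically: 1 ≈ 1.0000.
Is 1 < 1? NO.
Since the bound 1 is ≥ 1, the union bound is uninformative here; it does NOT by itself certify existence.

9·p = 1 ≈ 1.0000; existence NOT certified by the union bound.


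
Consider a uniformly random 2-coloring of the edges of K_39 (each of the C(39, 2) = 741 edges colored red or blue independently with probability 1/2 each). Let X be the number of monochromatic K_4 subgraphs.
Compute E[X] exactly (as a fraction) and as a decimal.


Let X = Σ_S X_S over the C(39, 4) = 82251 subsets S of size 4, where X_S = 1 if the K_4 on S is monochromatic.
For a fixed S, the K_4 on S has C(4, 2) = 6 edges. P[all 6 edges red] = (1/2)^6, and likewise for blue, so P[monochromatic] = 2·(1/2)^6 = 2^{1 − 6} = 1/32.
By linearity: E[X] = C(39, 4) · 2^{1 − 6} = 82251 · 1/32 = 82251/32.
Numerically: E[X] ≈ 2570.343750.

E[X] = C(39,4)·2^(1−C(4,2)) = 82251/32 ≈ 2570.343750.


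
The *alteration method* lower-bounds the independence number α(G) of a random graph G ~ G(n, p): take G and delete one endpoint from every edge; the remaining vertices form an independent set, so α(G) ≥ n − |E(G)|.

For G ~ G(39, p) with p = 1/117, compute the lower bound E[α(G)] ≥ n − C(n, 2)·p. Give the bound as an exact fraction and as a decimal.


E[|E(G)|] = C(39, 2)·p = 741 · (1/117) = 19/3.
E[α(G)] ≥ n − E[|E(G)|] = 39 − 19/3 = 98/3.
Numerically: ≈ 32.6667.
(This is only a lower bound; the true E[α(G)] may be larger.)

E[α(G)] ≥ 98/3 ≈ 32.6667.


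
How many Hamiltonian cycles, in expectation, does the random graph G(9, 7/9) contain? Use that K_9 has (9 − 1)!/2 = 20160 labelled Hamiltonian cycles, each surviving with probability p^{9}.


K_9 has (9 − 1)!/2 = 20160 labelled Hamiltonian cycles.
For each such Hamiltonian cycle H, let X_H = 1 if all 9 edges of H are present in G. Then P[X_H = 1] = p^{9} = (7/9)^{9} = 40353607/387420489.
By linearity: E[X] = Σ_H E[X_H] = 20160 · p^{9} = 20160 · 40353607/387420489 = 90392079680/43046721.
Numerically: E[X] ≈ 2099.86.

E[X] = 20160 · (7/9)^{9} = 90392079680/43046721 ≈ 2099.86.


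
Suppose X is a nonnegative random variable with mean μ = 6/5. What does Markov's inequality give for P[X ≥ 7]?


μ = E[X] = 6/5, a = 7.
Markov: P[X ≥ 7] ≤ μ/a = (6/5)/7 = 6/35.
Numerically: ≈ 0.17143.
(Since a = 7 > μ = 1.20000, the bound 6/35 is < 1 and informative.)

P[X ≥ 7] ≤ 6/35 ≈ 0.17143.


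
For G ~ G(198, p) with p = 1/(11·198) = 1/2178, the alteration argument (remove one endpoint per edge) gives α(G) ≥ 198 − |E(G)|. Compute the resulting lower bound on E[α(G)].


E[|E(G)|] = C(198, 2)·p = 19503 · (1/2178) = 197/22.
E[α(G)] ≥ n − E[|E(G)|] = 198 − 197/22 = 4159/22.
Numerically: ≈ 189.0455.
(This is only a lower bound; the true E[α(G)] may be larger.)

E[α(G)] ≥ 4159/22 ≈ 189.0455.


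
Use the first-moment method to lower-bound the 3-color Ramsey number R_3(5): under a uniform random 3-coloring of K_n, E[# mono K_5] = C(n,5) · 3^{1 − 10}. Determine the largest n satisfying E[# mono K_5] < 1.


We need C(n, 5) · 3^{1 − 10} < 1, i.e. C(n, 5) < 3^{10 − 1} = 19683.
Check values of n near the boundary:
  n = 19: C(19, 5) = 11628; 11628 < 19683? YES
  n = 20: C(20, 5) = 15504; 15504 < 19683? YES
  n = 21: C(21, 5) = 20349; 20349 < 19683? NO
  n = 22: C(22, 5) = 26334; 26334 < 19683? NO
  n = 23: C(23, 5) = 33649; 33649 < 19683? NO
The largest n with C(n, 5) < 19683 is n = 20 (where E[X] = 5168/6561 ≈ 0.78768). Hence R_3(5) > 20, i.e. R_3(5) ≥ 21.

Largest n = 20; hence R_3(5) > 20.


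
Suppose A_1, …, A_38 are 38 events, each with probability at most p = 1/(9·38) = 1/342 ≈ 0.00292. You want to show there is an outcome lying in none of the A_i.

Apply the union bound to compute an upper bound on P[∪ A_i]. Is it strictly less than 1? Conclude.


Union bound: P[∪_{i=1}^{38} A_i] ≤ Σ_i P[A_i] ≤ 38·p = 38·(1/342) = 1/9.
Numerically: 1/9 ≈ 0.11111.
Is 1/9 < 1? YES.
Since P[∪ A_i] ≤ 1/9 < 1, the complement has P[∩ A_i^c] ≥ 1 − 1/9 = 8/9 > 0, so some outcome avoids every A_i.

38·p = 1/9 ≈ 0.11111; existence CERTIFIED by the union bound.


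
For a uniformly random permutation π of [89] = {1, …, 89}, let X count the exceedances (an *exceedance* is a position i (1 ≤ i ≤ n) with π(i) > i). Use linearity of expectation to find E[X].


Write X = Σ_{i=1}^{89} X_i, where X_i = 1_{π(i) > i}.
For each fixed i, π(i) is uniform over {1, …, 89} (marginal of a uniform permutation), so P[π(i) > i] = (n − i)/n. Summing: Σ_{i=1}^{89} (n − i)/n = (0 + 1 + … + 88)/89 = 89(89 − 1)/(2·89) = (89 − 1)/2.
Hence E[X] = Σ_{i=1}^{89} (89 − i)/89 = 44 ≈ 44.000000.

E[X] = 44 = 44.000000.


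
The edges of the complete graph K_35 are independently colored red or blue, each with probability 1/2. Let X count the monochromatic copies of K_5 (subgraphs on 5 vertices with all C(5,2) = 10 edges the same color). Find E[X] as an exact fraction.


Let X = Σ_S X_S over the C(35, 5) = 324632 subsets S of size 5, where X_S = 1 if the K_5 on S is monochromatic.
For a fixed S, the K_5 on S has C(5, 2) = 10 edges. P[all 10 edges red] = (1/2)^10, and likewise for blue, so P[monochromatic] = 2·(1/2)^10 = 2^{1 − 10} = 1/512.
By linearity of expectation: E[X] = C(35, 5) · 2^{1 − 10} = 324632 · 1/512 = 40579/64.
Numerically: E[X] ≈ 634.047.

E[X] = C(35,5)·2^(1−C(5,2)) = 40579/64 ≈ 634.047.


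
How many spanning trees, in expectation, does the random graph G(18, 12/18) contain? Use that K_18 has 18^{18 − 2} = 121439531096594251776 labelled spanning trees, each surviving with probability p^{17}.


K_18 has 18^{18 − 2} = 121439531096594251776 labelled spanning trees.
For each such spanning tree H, let X_H = 1 if all 17 edges of H are present in G. Then P[X_H = 1] = p^{17} = (2/3)^{17} = 131072/129140163.
By linearity: E[X] = Σ_H E[X_H] = 121439531096594251776 · p^{17} = 121439531096594251776 · 131072/129140163 = 123256172596690944.
Numerically: E[X] ≈ 1.233e+17.

E[X] = 121439531096594251776 · (2/3)^{17} = 123256172596690944 ≈ 1.233e+17.
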